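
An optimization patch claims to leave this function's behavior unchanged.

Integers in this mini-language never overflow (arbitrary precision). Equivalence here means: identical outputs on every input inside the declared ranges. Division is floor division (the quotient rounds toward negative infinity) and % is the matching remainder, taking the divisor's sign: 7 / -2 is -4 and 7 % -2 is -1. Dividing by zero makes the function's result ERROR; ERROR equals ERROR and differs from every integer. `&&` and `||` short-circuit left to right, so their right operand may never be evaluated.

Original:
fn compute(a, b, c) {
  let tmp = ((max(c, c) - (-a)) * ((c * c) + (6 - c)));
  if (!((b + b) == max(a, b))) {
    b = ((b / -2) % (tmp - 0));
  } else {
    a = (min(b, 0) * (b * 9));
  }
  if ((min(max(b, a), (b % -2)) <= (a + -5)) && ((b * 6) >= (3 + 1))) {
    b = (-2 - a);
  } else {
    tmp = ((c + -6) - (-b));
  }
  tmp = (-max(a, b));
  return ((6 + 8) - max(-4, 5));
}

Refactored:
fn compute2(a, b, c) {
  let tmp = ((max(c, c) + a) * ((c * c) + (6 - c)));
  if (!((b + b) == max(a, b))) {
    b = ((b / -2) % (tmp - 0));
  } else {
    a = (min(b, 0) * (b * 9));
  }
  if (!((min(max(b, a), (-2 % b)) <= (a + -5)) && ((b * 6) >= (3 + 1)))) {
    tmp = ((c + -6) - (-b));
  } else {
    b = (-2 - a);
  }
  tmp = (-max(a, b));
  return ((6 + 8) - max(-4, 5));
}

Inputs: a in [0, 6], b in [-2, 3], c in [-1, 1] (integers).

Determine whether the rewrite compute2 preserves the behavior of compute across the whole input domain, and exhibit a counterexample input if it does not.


At a=0, b=-1, c=-1: compute gives 9, compute2 gives ERROR.
verdict: not equivalent; witness: a=0, b=-1, c=-1


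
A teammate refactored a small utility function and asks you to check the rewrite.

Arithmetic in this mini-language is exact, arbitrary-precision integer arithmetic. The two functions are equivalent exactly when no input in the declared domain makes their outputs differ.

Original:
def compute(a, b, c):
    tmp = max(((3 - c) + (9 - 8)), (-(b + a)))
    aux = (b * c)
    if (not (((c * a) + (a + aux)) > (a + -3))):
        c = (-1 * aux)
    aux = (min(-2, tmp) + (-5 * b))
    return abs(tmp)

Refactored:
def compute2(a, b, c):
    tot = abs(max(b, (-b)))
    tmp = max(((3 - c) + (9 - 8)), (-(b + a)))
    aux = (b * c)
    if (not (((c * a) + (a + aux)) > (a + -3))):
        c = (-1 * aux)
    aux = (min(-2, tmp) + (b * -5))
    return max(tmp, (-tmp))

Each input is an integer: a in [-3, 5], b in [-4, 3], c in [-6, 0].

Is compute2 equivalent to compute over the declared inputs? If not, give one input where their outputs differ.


Side by side, the visible changes include: min/max/abs usage differs; also statement counts differ; also local variable names differ.
Tracing a=2, b=2, c=-2: compute: tmp becomes 6; next aux becomes -4; next (not (((c * a) + (a + aux)) > (a + -3))) evaluates to true; next c becomes 4; next aux becomes -12; next final value 6 | compute2: tot becomes 2; next tmp becomes 6; next aux becomes -4; next (not (((c * a) + (a + aux)) > (a + -3))) evaluates to true; next c becomes 4; next aux becomes -12; next final value 6 — matching result 6.
Sweeping the whole domain (504 inputs) finds no disagreement.
verdict: equivalent


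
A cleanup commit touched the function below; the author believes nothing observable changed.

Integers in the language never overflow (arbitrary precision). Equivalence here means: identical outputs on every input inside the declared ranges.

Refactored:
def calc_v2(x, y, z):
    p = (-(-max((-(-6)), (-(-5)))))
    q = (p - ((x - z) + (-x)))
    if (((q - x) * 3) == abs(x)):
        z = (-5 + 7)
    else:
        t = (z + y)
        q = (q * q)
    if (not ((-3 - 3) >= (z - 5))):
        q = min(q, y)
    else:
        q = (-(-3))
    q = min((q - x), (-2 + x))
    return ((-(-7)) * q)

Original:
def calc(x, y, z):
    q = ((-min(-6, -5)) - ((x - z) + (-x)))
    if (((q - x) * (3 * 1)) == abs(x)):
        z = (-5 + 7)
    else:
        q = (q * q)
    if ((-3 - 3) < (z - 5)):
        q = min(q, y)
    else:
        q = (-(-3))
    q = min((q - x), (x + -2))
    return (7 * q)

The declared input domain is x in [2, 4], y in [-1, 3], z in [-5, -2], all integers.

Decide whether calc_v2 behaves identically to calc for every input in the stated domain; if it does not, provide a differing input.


The two are interchangeable: arithmetic usage differs, local variable names differ, min/max/abs usage differs, boolean connective usage differs, comparison usage differs, statement counts differ, constant usage differs, and every declared input agrees.
Spot check at x=4, y=0, z=-5 — calc: q=1, then (((q - x) * (3 * 1)) == abs(x)) is false, then q=1, then ((-3 - 3) < (z - 5)) is false, then q=3, then q=-1, then returns -7. calc_v2: p=6, then q=1, then (((q - x) * 3) == abs(x)) is false, then t=-5, then q=1, then (not ((-3 - 3) >= (z - 5))) is false, then q=3, then q=-1, then returns -7. Both give -7.
Checked all 60 inputs in the declared domain: the outputs agree on every one.
verdict: equivalent


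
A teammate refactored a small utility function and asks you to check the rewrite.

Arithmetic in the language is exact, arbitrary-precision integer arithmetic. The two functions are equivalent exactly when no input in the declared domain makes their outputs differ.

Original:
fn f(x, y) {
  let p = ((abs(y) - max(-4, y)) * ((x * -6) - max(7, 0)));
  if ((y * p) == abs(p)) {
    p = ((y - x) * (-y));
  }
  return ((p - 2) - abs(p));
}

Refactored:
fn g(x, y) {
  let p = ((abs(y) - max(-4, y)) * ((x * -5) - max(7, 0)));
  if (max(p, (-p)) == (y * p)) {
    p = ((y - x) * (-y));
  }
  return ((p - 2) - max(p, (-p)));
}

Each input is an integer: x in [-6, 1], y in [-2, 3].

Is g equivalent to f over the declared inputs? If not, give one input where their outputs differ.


There is a counterexample at x=-1, y=-2: -10 on one side, -18 on the other.
f: p := -4 | ((y * p) == abs(p)): false | result -10
g: p := -8 | (max(p, (-p)) == (y * p)): false | result -18
verdict: not equivalent; witness: x=-1, y=-2


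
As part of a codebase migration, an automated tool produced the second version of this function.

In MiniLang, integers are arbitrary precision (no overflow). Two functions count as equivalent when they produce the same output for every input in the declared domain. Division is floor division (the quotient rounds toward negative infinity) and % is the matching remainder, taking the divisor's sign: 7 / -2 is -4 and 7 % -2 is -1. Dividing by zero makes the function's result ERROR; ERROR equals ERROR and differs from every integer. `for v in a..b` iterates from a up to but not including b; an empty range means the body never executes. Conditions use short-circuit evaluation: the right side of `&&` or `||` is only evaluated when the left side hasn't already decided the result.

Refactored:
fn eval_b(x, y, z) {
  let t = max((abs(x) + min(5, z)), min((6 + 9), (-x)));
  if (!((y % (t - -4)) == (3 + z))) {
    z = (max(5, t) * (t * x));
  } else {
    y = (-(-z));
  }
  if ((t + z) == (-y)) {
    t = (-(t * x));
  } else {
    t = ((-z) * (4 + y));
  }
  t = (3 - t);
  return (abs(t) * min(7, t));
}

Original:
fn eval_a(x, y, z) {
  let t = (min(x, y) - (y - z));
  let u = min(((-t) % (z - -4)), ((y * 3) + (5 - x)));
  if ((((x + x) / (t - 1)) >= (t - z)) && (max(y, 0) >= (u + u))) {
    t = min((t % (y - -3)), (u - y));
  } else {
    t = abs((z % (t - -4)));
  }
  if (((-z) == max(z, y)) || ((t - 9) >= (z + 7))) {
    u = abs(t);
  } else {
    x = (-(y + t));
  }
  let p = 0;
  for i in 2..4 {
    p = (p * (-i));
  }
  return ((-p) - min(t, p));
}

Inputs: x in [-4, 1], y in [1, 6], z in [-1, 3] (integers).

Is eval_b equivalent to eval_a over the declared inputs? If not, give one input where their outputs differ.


Not equivalent: x=-4, y=1, z=-1 separates them (1 vs -157609).
eval_a: t = -6; u = 0; ((((x + x) / (t - 1)) >= (t - z)) && (max(y, 0) >= (u + u))) -> true; t = -1; (((-z) == max(z, y)) || ((t - 9) >= (z + 7))) -> true; u = 1; p = 0; [i=2]; p = 0; [i=3]; p = 0; return 1
eval_b: t = 4; (!((y % (t - -4)) == (3 + z))) -> true; z = -80; ((t + z) == (-y)) -> false; t = 400; t = -397; return -157609
verdict: not equivalent; witness: x=-4, y=1, z=-1


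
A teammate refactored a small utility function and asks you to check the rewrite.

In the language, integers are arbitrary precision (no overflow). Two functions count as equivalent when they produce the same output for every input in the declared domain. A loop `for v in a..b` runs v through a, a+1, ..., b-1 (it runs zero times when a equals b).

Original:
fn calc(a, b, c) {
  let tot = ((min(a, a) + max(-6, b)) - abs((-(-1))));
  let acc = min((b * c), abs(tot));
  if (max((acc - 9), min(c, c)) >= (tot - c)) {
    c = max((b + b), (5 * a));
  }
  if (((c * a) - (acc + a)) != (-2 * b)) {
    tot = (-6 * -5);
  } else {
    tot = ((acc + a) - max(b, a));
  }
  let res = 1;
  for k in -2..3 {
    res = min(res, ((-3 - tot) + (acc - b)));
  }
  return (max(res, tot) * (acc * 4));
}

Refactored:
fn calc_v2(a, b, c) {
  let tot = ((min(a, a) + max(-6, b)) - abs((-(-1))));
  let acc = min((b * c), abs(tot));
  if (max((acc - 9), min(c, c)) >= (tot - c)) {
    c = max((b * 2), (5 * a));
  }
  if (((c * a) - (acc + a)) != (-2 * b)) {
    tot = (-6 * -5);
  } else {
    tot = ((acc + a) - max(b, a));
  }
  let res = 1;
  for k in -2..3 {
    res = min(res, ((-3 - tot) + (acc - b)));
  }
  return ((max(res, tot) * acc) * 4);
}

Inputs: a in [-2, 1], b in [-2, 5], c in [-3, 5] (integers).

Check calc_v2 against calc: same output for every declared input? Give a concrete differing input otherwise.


The two versions differ — the changes include arithmetic usage differs, plus constant usage differs.
One worked example (a=1, b=4, c=1) — calc: tot := 4 | acc := 4 | (max((acc - 9), min(c, c)) >= (tot - c)): false | (((c * a) - (acc + a)) != (-2 * b)): true | tot := 30 | res := 1 | iter k=-2: | res := -33 | iter k=-1: | res := -33 | iter k=0: | res := -33 | iter k=1: | res := -33 | iter k=2: | res := -33 | result 480; calc_v2: tot := 4 | acc := 4 | (max((acc - 9), min(c, c)) >= (tot - c)): false | (((c * a) - (acc + a)) != (-2 * b)): true | tot := 30 | res := 1 | iter k=-2: | res := -33 | iter k=-1: | res := -33 | iter k=0: | res := -33 | iter k=1: | res := -33 | iter k=2: | res := -33 | result 480; agreement on 480.
Checked all 288 inputs in the declared domain: the outputs agree on every one.
verdict: equivalent


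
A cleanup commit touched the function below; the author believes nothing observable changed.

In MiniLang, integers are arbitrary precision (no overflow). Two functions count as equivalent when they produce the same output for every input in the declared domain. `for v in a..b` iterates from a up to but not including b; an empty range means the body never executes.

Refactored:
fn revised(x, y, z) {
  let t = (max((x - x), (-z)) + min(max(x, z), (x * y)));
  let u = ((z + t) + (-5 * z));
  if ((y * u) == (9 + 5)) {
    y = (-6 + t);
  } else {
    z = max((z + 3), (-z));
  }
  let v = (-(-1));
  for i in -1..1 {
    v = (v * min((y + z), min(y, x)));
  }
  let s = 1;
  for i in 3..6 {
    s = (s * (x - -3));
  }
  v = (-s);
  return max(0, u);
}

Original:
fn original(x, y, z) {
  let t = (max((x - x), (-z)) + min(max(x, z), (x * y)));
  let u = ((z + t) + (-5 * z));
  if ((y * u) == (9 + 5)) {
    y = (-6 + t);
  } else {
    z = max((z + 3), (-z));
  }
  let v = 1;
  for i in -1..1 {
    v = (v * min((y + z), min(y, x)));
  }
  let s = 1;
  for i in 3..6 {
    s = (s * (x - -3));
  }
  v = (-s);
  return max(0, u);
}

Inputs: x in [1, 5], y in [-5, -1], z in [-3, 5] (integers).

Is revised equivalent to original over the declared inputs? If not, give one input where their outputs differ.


Comparing the listings, the differences include: same computation, different form.
Spot check at x=4, y=-2, z=-2 — original: t becomes -6; next u becomes 2; next ((y * u) == (9 + 5)) evaluates to false; next z becomes 2; next v becomes 1; next at i=-1:; next v becomes -2; next at i=0:; next v becomes 4; next s becomes 1; next at i=3:; next s becomes 7; next at i=4:; next s becomes 49; next at i=5:; next s becomes 343; next v becomes -343; next final value 2. revised: t becomes -6; next u becomes 2; next ((y * u) == (9 + 5)) evaluates to false; next z becomes 2; next v becomes 1; next at i=-1:; next v becomes -2; next at i=0:; next v becomes 4; next s becomes 1; next at i=3:; next s becomes 7; next at i=4:; next s becomes 49; next at i=5:; next s becomes 343; next v becomes -343; next final value 2. Both give 2.
Sweeping the whole domain (225 inputs) finds no disagreement.
verdict: equivalent


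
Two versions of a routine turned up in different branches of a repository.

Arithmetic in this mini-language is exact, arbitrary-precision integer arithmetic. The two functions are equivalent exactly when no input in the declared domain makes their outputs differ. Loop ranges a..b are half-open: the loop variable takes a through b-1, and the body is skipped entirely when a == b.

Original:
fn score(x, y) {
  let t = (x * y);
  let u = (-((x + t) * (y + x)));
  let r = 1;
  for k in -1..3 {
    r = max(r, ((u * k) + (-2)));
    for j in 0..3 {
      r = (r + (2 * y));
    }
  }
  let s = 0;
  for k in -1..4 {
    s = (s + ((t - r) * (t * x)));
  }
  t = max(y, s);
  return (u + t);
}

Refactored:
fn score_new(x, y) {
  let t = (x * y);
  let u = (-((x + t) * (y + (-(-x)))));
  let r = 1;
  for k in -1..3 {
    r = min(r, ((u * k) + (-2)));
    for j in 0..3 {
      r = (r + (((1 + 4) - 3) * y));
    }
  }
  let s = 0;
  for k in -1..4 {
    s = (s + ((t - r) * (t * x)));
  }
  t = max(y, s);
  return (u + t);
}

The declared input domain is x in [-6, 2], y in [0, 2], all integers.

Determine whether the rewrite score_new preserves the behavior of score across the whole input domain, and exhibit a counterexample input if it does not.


There is a counterexample at x=-6, y=1: -59 on one side, 19740 on the other.
score: t = -6; u = -60; r = 1; [k=-1]; r = 58; [j=0]; r = 60; [j=1]; r = 62; [j=2]; r = 64; [k=0]; r = 64; [j=0]; r = 66; [j=1]; r = 68; [j=2]; r = 70; [k=1]; r = 70; [j=0]; r = 72; [j=1]; r = 74; [j=2]; r = 76; [k=2]; r = 76; [j=0]; r = 78; [j=1]; r = 80; [j=2]; r = 82; s = 0; [k=-1]; s = -3168; [k=0]; s = -6336; [k=1]; s = -9504; [k=2]; s = -12672; [k=3]; s = -15840; t = 1; return -59
score_new: t = -6; u = -60; r = 1; [k=-1]; r = 1; [j=0]; r = 3; [j=1]; r = 5; [j=2]; r = 7; [k=0]; r = -2; [j=0]; r = 0; [j=1]; r = 2; [j=2]; r = 4; [k=1]; r = -62; [j=0]; r = -60; [j=1]; r = -58; [j=2]; r = -56; [k=2]; r = -122; [j=0]; r = -120; [j=1]; r = -118; [j=2]; r = -116; s = 0; [k=-1]; s = 3960; [k=0]; s = 7920; [k=1]; s = 11880; [k=2]; s = 15840; [k=3]; s = 19800; t = 19800; return 19740
verdict: not equivalent; witness: x=-6, y=1


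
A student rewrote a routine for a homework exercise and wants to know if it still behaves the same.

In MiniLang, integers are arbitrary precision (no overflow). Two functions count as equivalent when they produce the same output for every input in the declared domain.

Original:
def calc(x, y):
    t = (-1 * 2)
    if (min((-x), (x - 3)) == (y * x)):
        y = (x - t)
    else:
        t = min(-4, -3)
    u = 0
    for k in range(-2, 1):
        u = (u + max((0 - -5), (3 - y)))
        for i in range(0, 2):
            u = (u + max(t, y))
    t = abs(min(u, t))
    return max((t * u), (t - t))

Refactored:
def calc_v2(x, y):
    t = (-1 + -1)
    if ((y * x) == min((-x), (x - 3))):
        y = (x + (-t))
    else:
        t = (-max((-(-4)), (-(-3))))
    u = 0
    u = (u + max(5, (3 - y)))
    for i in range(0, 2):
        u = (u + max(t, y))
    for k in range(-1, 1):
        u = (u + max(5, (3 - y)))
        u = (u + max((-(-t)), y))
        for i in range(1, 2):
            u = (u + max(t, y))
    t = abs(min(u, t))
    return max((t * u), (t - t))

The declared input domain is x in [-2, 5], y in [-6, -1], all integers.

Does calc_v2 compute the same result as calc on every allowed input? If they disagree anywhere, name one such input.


The two are interchangeable: arithmetic usage differs, plus statement counts differ, plus min/max/abs usage differs, plus loop structure differs, plus constant usage differs, and every declared input agrees.
Tracing x=4, y=-6: calc: t = -2; (min((-x), (x - 3)) == (y * x)) -> false; t = -4; u = 0; [k=-2]; u = 9; [i=0]; u = 5; [i=1]; u = 1; [k=-1]; u = 10; [i=0]; u = 6; [i=1]; u = 2; [k=0]; u = 11; [i=0]; u = 7; [i=1]; u = 3; t = 4; return 12 | calc_v2: t = -2; ((y * x) == min((-x), (x - 3))) -> false; t = -4; u = 0; u = 9; [i=0]; u = 5; [i=1]; u = 1; [k=-1]; u = 10; u = 6; [i=1]; u = 2; [k=0]; u = 11; u = 7; [i=1]; u = 3; t = 4; return 12 — matching result 12.
An exhaustive pass over the 48 declared inputs shows identical outputs.
verdict: equivalent


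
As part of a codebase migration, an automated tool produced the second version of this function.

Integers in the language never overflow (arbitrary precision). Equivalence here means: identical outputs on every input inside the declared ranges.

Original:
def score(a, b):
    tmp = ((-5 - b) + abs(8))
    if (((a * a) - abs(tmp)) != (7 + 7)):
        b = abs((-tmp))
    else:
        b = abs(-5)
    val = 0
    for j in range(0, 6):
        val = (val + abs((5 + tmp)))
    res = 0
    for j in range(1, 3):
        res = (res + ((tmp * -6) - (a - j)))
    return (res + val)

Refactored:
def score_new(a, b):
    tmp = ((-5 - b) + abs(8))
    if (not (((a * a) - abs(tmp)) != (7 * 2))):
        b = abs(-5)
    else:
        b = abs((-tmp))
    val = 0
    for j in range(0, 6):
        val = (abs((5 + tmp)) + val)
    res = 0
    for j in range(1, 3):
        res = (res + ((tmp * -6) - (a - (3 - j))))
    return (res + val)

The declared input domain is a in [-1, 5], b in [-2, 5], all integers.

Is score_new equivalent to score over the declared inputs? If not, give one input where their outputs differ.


Side by side, the visible changes include: constant usage differs; and boolean connective usage differs; and arithmetic usage differs.
As a probe, take a=5, b=4: score runs tmp := -1 | (((a * a) - abs(tmp)) != (7 + 7)): true | b := 1 | val := 0 | iter j=0: | val := 4 | iter j=1: | val := 8 | iter j=2: | val := 12 | iter j=3: | val := 16 | iter j=4: | val := 20 | iter j=5: | val := 24 | res := 0 | iter j=1: | res := 2 | iter j=2: | res := 5 | result 29; score_new runs tmp := -1 | (not (((a * a) - abs(tmp)) != (7 * 2))): false | b := 1 | val := 0 | iter j=0: | val := 4 | iter j=1: | val := 8 | iter j=2: | val := 12 | iter j=3: | val := 16 | iter j=4: | val := 20 | iter j=5: | val := 24 | res := 0 | iter j=1: | res := 3 | iter j=2: | res := 5 | result 29; both end at 29.
Across all 56 domain points the two functions coincide.
verdict: equivalent


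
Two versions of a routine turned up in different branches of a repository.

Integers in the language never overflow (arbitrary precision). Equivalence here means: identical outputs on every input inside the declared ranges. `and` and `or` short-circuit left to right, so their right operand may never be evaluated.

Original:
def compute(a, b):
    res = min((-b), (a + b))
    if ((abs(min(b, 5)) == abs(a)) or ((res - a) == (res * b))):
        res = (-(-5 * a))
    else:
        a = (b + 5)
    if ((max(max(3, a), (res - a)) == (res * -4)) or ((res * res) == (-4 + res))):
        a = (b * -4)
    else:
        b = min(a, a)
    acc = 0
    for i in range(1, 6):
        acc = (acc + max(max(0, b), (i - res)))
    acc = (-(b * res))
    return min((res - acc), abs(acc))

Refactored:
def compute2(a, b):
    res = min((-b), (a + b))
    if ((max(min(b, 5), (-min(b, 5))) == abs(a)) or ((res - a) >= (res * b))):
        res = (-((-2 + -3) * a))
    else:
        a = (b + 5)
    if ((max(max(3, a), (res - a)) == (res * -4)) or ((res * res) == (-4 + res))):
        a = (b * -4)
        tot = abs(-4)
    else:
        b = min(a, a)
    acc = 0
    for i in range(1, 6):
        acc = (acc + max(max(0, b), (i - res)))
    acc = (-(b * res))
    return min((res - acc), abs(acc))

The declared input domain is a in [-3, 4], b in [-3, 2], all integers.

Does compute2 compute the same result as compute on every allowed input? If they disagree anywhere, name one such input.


The rewrite breaks on a=-3, b=1, where the results are -14 and 30.
compute: res=-2, then ((abs(min(b, 5)) == abs(a)) or ((res - a) == (res * b))) is false, then a=6, then ((max(max(3, a), (res - a)) == (res * -4)) or ((res * res) == (-4 + res))) is false, then b=6, then acc=0, then (i=1), then acc=6, then (i=2), then acc=12, then (i=3), then acc=18, then (i=4), then acc=24, then (i=5), then acc=31, then acc=12, then returns -14
compute2: res=-2, then ((max(min(b, 5), (-min(b, 5))) == abs(a)) or ((res - a) >= (res * b))) is true, then res=-15, then ((max(max(3, a), (res - a)) == (res * -4)) or ((res * res) == (-4 + res))) is false, then b=-3, then acc=0, then (i=1), then acc=16, then (i=2), then acc=33, then (i=3), then acc=51, then (i=4), then acc=70, then (i=5), then acc=90, then acc=-45, then returns 30
verdict: not equivalent; witness: a=-3, b=1


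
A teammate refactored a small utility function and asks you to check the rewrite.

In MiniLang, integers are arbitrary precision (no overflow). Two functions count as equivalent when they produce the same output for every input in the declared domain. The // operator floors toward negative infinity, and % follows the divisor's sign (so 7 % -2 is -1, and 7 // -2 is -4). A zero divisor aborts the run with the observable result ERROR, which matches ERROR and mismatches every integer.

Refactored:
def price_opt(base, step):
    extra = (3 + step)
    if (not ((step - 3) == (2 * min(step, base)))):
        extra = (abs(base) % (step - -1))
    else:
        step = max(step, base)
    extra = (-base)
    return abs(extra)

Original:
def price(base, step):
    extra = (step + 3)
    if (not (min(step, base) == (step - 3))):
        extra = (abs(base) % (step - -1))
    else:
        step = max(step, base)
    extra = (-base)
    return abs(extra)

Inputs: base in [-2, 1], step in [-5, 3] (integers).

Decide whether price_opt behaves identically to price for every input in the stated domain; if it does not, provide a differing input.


There is a counterexample at base=-2, step=-1: ERROR on one side, 2 on the other.
price: extra = 2; (not (min(step, base) == (step - 3))) -> true; division by zero -> ERROR
price_opt: extra = 2; (not ((step - 3) == (2 * min(step, base)))) -> false; step = -1; extra = 2; return 2
verdict: not equivalent; witness: base=-2, step=-1


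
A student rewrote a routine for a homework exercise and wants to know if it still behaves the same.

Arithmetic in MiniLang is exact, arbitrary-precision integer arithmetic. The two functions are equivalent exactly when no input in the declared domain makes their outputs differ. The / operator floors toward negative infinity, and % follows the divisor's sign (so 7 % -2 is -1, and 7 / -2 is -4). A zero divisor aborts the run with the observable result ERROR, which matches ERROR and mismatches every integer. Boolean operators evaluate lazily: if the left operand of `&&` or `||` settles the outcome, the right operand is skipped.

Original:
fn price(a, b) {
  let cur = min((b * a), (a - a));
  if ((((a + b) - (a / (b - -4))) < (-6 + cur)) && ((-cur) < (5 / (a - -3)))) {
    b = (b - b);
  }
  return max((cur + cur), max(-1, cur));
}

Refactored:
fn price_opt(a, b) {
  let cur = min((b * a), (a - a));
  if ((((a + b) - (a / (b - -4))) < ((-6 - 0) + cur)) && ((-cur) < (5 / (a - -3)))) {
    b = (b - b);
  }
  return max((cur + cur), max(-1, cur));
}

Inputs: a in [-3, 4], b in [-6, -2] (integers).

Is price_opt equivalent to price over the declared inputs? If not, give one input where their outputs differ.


This is a faithful refactor — constant usage differs, arithmetic usage differs, but the computed results match everywhere.
Spot check at a=3, b=-2 — price: cur becomes -6; next ((((a + b) - (a / (b - -4))) < (-6 + cur)) && ((-cur) < (5 / (a - -3)))) evaluates to false; next final value -1. price_opt: cur becomes -6; next ((((a + b) - (a / (b - -4))) < ((-6 - 0) + cur)) && ((-cur) < (5 / (a - -3)))) evaluates to false; next final value -1. Both give -1.
An exhaustive pass over the 40 declared inputs shows identical outputs.
verdict: equivalent


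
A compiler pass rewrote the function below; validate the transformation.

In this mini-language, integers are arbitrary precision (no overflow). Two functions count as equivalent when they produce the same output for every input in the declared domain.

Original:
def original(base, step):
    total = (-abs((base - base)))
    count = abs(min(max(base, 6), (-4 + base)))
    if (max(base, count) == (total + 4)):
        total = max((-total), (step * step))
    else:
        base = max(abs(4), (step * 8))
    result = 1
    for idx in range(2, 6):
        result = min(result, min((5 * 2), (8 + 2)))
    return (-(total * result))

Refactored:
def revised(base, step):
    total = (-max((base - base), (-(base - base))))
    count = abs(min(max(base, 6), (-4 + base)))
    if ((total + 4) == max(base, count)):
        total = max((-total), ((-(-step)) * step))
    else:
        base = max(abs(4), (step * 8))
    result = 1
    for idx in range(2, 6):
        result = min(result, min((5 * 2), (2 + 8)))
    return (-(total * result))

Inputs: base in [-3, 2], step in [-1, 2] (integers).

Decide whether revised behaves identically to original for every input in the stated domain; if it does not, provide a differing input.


Side by side, the visible changes include: min/max/abs usage differs; and arithmetic usage differs.
Spot check at base=-2, step=1 — original: total becomes 0; next count becomes 6; next (max(base, count) == (total + 4)) evaluates to false; next base becomes 8; next result becomes 1; next at idx=2:; next result becomes 1; next at idx=3:; next result becomes 1; next at idx=4:; next result becomes 1; next at idx=5:; next result becomes 1; next final value 0. revised: total becomes 0; next count becomes 6; next ((total + 4) == max(base, count)) evaluates to false; next base becomes 8; next result becomes 1; next at idx=2:; next result becomes 1; next at idx=3:; next result becomes 1; next at idx=4:; next result becomes 1; next at idx=5:; next result becomes 1; next final value 0. Both give 0.
An exhaustive pass over the 24 declared inputs shows identical outputs.
verdict: equivalent


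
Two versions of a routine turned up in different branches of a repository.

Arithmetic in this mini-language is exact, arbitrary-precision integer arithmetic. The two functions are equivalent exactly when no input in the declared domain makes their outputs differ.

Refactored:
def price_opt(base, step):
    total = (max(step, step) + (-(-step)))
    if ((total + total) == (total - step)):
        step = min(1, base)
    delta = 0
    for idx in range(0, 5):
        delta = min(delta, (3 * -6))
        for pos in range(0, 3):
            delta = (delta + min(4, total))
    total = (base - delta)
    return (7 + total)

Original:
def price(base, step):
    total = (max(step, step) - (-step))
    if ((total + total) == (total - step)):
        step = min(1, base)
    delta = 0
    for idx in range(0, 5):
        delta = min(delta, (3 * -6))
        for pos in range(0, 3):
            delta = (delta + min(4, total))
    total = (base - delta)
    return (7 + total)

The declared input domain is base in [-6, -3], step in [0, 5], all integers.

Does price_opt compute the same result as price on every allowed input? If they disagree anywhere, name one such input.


Changes here: arithmetic usage differs; the full 24-point sweep finds no disagreement.
verdict: equivalent


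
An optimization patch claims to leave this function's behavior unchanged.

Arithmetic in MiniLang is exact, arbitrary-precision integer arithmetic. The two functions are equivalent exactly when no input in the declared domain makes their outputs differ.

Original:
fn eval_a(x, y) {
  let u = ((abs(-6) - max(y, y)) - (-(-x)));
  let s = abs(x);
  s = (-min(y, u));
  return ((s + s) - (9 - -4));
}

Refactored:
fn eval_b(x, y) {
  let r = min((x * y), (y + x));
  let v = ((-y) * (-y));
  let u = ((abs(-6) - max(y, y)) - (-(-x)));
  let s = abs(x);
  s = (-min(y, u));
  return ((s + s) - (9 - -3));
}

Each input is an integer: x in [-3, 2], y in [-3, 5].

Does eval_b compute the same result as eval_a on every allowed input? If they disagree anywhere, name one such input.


The rewrite breaks on x=-3, y=-3, where the results are -7 and -6.
eval_a: u = 12; s = 3; s = 3; return -7
eval_b: r = -6; v = 9; u = 12; s = 3; s = 3; return -6
verdict: not equivalent; witness: x=-3, y=-3


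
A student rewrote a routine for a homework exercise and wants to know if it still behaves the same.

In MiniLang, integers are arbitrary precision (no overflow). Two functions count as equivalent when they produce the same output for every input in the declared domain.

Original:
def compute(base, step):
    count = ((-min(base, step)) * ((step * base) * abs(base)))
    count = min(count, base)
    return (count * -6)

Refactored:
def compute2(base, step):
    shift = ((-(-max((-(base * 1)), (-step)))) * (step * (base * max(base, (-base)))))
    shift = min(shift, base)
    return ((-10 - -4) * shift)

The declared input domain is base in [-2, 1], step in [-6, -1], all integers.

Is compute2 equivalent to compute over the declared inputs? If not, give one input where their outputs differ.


Reading the diff, among the changes: min/max/abs usage differs, arithmetic usage differs, local variable names differ, constant usage differs.
Spot check at base=-2, step=-5 — compute: count := 100 | count := -2 | result 12. compute2: shift := 100 | shift := -2 | result 12. Both give 12.
Sweeping the whole domain (24 inputs) finds no disagreement.
verdict: equivalent


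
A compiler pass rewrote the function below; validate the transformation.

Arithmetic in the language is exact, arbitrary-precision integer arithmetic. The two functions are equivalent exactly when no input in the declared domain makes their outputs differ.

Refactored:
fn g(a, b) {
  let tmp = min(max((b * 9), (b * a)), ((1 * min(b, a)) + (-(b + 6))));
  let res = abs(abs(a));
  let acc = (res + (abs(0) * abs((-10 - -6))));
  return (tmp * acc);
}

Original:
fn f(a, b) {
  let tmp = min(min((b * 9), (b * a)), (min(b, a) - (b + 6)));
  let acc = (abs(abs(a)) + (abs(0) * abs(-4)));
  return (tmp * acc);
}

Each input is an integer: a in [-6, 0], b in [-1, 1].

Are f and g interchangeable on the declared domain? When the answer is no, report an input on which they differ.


These are not equivalent — on a=-3, b=-1 the outputs split (-27 vs -24).
f: tmp=-9, then acc=3, then returns -27
g: tmp=-8, then res=3, then acc=3, then returns -24
verdict: not equivalent; witness: a=-3, b=-1


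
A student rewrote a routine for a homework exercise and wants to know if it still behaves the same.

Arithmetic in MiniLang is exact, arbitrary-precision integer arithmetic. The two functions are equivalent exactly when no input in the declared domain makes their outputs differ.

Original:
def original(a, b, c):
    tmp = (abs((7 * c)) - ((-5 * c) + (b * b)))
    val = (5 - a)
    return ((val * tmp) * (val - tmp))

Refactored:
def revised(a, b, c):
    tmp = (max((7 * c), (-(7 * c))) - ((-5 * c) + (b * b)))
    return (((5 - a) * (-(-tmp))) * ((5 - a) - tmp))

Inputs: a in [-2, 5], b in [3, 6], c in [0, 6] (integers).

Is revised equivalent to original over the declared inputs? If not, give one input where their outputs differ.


The two are interchangeable: min/max/abs usage differs, and arithmetic usage differs, and constant usage differs, and statement counts differ, and local variable names differ, and every declared input agrees.
As a probe, take a=-2, b=4, c=3: original runs tmp becomes 20; next val becomes 7; next final value -1820; revised runs tmp becomes 20; next final value -1820; both end at -1820.
Every one of the 224 inputs gives matching results.
verdict: equivalent


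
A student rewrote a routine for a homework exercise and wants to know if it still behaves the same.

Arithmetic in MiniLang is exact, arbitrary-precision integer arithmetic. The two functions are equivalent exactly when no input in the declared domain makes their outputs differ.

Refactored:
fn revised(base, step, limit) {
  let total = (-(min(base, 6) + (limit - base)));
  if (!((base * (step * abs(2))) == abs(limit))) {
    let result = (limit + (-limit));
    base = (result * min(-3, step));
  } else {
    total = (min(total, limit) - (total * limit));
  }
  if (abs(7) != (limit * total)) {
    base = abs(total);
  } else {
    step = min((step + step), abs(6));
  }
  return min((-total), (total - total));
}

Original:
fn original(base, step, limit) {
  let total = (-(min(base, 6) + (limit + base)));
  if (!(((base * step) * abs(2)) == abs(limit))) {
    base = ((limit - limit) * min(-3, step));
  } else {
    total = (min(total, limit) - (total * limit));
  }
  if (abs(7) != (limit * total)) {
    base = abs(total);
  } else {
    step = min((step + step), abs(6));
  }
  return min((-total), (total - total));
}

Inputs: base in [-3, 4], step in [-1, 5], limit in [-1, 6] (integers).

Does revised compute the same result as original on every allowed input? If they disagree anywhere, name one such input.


base=-3, step=-1, limit=-1 yields -7 from original but -1 from revised.
verdict: not equivalent; witness: base=-3, step=-1, limit=-1


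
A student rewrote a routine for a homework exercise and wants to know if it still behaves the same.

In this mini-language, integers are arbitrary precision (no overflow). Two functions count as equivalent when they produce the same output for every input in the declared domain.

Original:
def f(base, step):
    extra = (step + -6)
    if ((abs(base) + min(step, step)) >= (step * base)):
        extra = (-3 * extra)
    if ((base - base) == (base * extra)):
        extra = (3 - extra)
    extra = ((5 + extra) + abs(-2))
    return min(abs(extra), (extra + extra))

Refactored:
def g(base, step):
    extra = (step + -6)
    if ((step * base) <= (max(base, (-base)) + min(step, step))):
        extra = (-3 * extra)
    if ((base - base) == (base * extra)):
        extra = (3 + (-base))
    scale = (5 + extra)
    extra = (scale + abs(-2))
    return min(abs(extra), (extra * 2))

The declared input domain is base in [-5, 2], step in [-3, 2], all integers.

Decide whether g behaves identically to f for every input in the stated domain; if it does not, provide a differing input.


These are not equivalent — on base=0, step=-3 the outputs split (19 vs 10).
f: extra=-9, then ((abs(base) + min(step, step)) >= (step * base)) is false, then ((base - base) == (base * extra)) is true, then extra=12, then extra=19, then returns 19
g: extra=-9, then ((step * base) <= (max(base, (-base)) + min(step, step))) is false, then ((base - base) == (base * extra)) is true, then extra=3, then scale=8, then extra=10, then returns 10
verdict: not equivalent; witness: base=0, step=-3


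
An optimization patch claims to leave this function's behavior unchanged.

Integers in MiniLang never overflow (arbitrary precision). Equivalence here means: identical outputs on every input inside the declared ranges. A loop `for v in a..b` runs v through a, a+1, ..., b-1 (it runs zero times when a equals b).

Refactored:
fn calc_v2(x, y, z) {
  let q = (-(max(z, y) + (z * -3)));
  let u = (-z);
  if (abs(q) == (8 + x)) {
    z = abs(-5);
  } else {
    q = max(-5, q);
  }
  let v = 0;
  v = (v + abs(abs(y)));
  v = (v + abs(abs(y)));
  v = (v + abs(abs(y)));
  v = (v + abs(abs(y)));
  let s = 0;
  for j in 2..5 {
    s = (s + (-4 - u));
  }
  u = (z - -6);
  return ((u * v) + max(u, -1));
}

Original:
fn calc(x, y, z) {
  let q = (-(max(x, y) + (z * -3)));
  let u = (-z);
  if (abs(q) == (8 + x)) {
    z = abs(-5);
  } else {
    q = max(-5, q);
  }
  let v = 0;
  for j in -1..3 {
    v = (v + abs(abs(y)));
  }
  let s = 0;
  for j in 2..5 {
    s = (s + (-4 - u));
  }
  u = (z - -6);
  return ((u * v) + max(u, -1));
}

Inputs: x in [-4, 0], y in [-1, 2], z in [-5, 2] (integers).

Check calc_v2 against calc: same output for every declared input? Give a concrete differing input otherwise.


These are not equivalent — on x=-4, y=-1, z=1 the outputs split (55 vs 35).
calc: q=4, then u=-1, then (abs(q) == (8 + x)) is true, then z=5, then v=0, then (j=-1), then v=1, then (j=0), then v=2, then (j=1), then v=3, then (j=2), then v=4, then s=0, then (j=2), then s=-3, then (j=3), then s=-6, then (j=4), then s=-9, then u=11, then returns 55
calc_v2: q=2, then u=-1, then (abs(q) == (8 + x)) is false, then q=2, then v=0, then v=1, then v=2, then v=3, then v=4, then s=0, then (j=2), then s=-3, then (j=3), then s=-6, then (j=4), then s=-9, then u=7, then returns 35
verdict: not equivalent; witness: x=-4, y=-1, z=1


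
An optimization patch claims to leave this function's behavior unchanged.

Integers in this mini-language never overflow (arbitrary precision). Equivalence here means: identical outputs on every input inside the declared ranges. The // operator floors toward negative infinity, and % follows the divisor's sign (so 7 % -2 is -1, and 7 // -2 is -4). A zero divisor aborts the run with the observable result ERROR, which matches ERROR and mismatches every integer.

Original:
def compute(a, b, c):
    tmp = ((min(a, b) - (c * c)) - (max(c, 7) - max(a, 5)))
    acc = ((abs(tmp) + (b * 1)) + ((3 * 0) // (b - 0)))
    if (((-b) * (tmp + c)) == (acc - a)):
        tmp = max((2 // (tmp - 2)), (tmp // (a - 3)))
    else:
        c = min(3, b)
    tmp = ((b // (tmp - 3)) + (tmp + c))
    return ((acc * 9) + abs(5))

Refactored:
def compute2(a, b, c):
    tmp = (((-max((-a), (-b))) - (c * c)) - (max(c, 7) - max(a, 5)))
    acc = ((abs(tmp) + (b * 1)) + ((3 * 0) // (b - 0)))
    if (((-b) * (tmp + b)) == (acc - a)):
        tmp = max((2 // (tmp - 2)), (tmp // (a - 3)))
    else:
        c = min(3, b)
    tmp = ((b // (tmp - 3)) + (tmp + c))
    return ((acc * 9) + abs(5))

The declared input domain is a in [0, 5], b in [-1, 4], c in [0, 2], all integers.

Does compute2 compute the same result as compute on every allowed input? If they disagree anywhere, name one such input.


Run the pair on a=3, b=1, c=2.
compute: tmp becomes -5; next acc becomes 6; next (((-b) * (tmp + c)) == (acc - a)) evaluates to true; next hits division by zero so the output is ERROR
compute2: tmp becomes -5; next acc becomes 6; next (((-b) * (tmp + b)) == (acc - a)) evaluates to false; next c becomes 1; next tmp becomes -5; next final value 59
ERROR against 59: the behavior changed.
verdict: not equivalent; witness: a=3, b=1, c=2


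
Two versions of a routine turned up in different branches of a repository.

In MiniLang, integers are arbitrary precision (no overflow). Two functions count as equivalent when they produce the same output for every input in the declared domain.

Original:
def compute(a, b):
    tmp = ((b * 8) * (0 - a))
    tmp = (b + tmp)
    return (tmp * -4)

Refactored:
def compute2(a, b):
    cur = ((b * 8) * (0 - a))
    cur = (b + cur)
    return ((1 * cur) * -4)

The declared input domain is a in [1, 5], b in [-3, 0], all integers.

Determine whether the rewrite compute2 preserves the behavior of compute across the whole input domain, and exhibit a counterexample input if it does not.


Side by side, the visible changes include: constant usage differs, plus arithmetic usage differs, plus local variable names differ.
As a probe, take a=2, b=0: compute runs tmp=0, then tmp=0, then returns 0; compute2 runs cur=0, then cur=0, then returns 0; both end at 0.
An exhaustive pass over the 20 declared inputs shows identical outputs.
verdict: equivalent


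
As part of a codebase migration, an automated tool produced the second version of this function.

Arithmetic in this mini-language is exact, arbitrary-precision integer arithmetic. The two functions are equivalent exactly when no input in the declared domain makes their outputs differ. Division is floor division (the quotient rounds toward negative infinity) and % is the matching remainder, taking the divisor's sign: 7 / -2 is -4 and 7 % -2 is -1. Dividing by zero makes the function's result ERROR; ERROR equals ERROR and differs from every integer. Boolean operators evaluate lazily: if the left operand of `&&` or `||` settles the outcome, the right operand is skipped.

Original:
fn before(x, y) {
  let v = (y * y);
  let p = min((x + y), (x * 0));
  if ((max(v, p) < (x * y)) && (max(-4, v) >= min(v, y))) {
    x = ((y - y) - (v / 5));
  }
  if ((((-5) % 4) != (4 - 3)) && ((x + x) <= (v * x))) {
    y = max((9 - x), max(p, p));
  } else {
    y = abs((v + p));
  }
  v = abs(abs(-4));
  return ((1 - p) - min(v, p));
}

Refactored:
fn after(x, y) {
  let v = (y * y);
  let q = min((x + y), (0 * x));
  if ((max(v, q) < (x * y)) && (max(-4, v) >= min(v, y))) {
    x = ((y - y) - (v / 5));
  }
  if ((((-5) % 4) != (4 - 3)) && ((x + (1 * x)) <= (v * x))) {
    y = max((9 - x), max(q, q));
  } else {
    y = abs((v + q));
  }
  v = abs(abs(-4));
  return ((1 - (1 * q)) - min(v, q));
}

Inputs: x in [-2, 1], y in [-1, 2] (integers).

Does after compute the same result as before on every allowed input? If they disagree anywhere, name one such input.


Changes here: constant usage differs; arithmetic usage differs; local variable names differ; the full 16-point sweep finds no disagreement.
verdict: equivalent
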